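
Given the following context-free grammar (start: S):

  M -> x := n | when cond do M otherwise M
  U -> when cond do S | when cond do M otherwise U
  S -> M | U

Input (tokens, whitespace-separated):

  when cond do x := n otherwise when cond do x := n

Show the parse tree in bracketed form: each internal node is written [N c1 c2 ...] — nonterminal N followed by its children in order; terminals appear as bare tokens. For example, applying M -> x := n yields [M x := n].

[S [U when cond do [M x := n] otherwise [U when cond do [S [M x := n]]]]]

S
U
when cond do M otherwise U
when cond do x := n otherwise U
when cond do x := n otherwise when cond do S
when cond do x := n otherwise when cond do M
when cond do x := n otherwise when cond do x := n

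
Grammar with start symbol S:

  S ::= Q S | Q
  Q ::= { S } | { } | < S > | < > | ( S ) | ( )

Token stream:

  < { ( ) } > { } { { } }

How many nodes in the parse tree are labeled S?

6

[S [Q < [S [Q { [S [Q ( )]] }]] >] [S [Q { }] [S [Q { [S [Q { }]] }]]]]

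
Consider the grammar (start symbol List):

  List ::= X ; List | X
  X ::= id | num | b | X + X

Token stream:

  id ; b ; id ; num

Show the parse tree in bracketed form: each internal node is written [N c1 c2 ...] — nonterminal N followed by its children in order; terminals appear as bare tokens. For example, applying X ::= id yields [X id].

[List [X id] ; [List [X b] ; [List [X id] ; [List [X num]]]]]

List
X ; List
id ; List
id ; X ; List
id ; b ; List
id ; b ; X ; List
id ; b ; id ; List
id ; b ; id ; X
id ; b ; id ; num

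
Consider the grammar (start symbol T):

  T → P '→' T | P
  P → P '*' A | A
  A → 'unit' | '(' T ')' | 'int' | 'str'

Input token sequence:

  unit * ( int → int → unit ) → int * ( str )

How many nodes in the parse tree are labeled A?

[T [P [P [A unit]] * [A ( [T [P [A int]] → [T [P [A int]] → [T [P [A unit]]]]] )]] → [T [P [P [A int]] * [A ( [T [P [A str]]] )]]]]

8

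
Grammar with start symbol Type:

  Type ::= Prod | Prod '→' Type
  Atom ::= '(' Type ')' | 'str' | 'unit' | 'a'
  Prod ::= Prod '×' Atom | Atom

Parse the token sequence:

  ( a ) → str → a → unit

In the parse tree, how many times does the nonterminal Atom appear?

5

[Type [Prod [Atom ( [Type [Prod [Atom a]]] )]] → [Type [Prod [Atom str]] → [Type [Prod [Atom a]] → [Type [Prod [Atom unit]]]]]]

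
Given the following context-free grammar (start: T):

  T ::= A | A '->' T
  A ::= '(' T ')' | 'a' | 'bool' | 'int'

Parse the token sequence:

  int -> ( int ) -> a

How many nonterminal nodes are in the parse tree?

[T [A int] -> [T [A ( [T [A int]] )] -> [T [A a]]]]

8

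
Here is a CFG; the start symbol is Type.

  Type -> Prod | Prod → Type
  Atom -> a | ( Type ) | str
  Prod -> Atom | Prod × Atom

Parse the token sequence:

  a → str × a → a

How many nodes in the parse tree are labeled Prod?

[Type [Prod [Atom a]] → [Type [Prod [Prod [Atom str]] × [Atom a]] → [Type [Prod [Atom a]]]]]

4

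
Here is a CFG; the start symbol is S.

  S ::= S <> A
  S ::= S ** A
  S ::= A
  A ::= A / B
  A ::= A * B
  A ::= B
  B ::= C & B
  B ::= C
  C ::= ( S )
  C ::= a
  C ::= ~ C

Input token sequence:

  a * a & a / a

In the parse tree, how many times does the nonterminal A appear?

3

[S [A [A [A [B [C a]]] * [B [C a] & [B [C a]]]] / [B [C a]]]]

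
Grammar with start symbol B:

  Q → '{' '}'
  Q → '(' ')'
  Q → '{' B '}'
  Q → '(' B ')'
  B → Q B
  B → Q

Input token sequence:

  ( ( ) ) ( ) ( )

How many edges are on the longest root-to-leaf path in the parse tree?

[B [Q ( [B [Q ( )]] )] [B [Q ( )] [B [Q ( )]]]]

4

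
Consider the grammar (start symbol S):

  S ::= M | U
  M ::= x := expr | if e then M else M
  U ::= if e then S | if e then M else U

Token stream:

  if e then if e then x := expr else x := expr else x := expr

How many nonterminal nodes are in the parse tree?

[S [M if e then [M if e then [M x := expr] else [M x := expr]] else [M x := expr]]]

6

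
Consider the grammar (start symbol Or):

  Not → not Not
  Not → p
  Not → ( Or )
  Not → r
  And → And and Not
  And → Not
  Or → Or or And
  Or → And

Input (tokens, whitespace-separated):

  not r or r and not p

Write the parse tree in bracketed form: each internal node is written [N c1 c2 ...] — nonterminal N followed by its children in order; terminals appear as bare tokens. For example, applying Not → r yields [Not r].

Or
Or or And
And or And
Not or And
not Not or And
not r or And
not r or And and Not
not r or Not and Not
not r or r and Not
not r or r and not Not
not r or r and not p

[Or [Or [And [Not not [Not r]]]] or [And [And [Not r]] and [Not not [Not p]]]]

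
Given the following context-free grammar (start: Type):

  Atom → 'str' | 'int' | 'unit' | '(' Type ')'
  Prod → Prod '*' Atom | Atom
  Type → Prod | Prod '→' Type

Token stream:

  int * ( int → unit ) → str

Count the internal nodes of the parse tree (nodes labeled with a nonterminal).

[Type [Prod [Prod [Atom int]] * [Atom ( [Type [Prod [Atom int]] → [Type [Prod [Atom unit]]]] )]] → [Type [Prod [Atom str]]]]

14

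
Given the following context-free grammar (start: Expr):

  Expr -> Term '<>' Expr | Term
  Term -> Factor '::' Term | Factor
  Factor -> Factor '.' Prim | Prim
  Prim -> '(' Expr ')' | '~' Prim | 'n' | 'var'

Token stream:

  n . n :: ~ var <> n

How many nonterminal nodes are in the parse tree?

14

[Expr [Term [Factor [Factor [Prim n]] . [Prim n]] :: [Term [Factor [Prim ~ [Prim var]]]]] <> [Expr [Term [Factor [Prim n]]]]]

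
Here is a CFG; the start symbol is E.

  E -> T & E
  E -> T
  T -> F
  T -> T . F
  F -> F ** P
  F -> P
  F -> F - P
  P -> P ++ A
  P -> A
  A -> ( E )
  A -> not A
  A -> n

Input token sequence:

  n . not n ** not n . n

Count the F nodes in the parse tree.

4

[E [T [T [T [F [P [A n]]]] . [F [F [P [A not [A n]]]] ** [P [A not [A n]]]]] . [F [P [A n]]]]]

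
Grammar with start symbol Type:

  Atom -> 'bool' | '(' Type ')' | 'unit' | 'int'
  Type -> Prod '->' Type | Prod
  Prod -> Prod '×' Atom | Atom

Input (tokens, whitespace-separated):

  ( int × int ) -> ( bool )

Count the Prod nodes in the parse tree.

5

[Type [Prod [Atom ( [Type [Prod [Prod [Atom int]] × [Atom int]]] )]] -> [Type [Prod [Atom ( [Type [Prod [Atom bool]]] )]]]]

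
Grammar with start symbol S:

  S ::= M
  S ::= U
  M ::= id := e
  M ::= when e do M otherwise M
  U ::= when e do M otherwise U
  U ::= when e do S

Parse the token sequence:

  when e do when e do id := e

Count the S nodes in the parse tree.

3

[S [U when e do [S [U when e do [S [M id := e]]]]]]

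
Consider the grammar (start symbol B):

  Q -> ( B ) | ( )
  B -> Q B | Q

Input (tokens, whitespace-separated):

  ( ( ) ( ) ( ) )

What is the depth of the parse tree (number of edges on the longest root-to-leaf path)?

[B [Q ( [B [Q ( )] [B [Q ( )] [B [Q ( )]]]] )]]

6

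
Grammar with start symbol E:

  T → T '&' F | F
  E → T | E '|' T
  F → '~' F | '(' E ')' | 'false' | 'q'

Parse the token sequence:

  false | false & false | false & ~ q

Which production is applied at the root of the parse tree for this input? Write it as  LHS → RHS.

[E [E [E [T [F false]]] | [T [T [F false]] & [F false]]] | [T [T [F false]] & [F ~ [F q]]]]

E → E '|' T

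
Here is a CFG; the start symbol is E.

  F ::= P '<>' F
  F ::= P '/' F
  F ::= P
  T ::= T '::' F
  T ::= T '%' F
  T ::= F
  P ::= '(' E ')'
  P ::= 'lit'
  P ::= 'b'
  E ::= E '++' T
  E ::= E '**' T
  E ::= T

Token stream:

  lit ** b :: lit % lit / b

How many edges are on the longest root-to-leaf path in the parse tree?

6

[E [E [T [F [P lit]]]] ** [T [T [T [F [P b]]] :: [F [P lit]]] % [F [P lit] / [F [P b]]]]]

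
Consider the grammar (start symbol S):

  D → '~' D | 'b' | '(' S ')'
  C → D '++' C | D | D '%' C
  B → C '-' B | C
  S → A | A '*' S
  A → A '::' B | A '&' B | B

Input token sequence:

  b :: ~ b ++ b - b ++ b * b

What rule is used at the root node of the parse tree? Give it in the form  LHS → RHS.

S → A '*' S

[S [A [A [B [C [D b]]]] :: [B [C [D ~ [D b]] ++ [C [D b]]] - [B [C [D b] ++ [C [D b]]]]]] * [S [A [B [C [D b]]]]]]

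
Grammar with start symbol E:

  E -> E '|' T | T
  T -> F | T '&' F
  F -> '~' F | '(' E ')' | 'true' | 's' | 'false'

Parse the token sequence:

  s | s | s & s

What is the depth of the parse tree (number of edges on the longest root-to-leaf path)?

5

[E [E [E [T [F s]]] | [T [F s]]] | [T [T [F s]] & [F s]]]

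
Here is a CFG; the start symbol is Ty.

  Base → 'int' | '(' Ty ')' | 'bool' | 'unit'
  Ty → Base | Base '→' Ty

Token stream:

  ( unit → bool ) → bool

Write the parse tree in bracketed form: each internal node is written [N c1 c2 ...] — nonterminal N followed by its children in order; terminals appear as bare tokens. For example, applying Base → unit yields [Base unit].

Ty
Base → Ty
( Ty ) → Ty
( Base → Ty ) → Ty
( unit → Ty ) → Ty
( unit → Base ) → Ty
( unit → bool ) → Ty
( unit → bool ) → Base
( unit → bool ) → bool

[Ty [Base ( [Ty [Base unit] → [Ty [Base bool]]] )] → [Ty [Base bool]]]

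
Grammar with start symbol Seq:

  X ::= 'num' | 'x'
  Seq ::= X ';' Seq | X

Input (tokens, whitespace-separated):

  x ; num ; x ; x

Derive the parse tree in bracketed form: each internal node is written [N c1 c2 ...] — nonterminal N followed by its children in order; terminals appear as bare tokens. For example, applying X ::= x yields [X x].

[Seq [X x] ; [Seq [X num] ; [Seq [X x] ; [Seq [X x]]]]]

Seq
X ; Seq
x ; Seq
x ; X ; Seq
x ; num ; Seq
x ; num ; X ; Seq
x ; num ; x ; Seq
x ; num ; x ; X
x ; num ; x ; x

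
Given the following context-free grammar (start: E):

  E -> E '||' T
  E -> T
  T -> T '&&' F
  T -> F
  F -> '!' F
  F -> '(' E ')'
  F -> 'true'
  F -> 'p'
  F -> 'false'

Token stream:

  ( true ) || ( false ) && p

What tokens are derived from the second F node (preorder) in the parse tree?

true

[E [E [T [F ( [E [T [F true]]] )]]] || [T [T [F ( [E [T [F false]]] )]] && [F p]]]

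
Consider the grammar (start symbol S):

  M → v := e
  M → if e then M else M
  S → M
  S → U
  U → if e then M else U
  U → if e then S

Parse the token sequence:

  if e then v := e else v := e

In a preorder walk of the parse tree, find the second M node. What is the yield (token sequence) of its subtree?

v := e

[S [M if e then [M v := e] else [M v := e]]]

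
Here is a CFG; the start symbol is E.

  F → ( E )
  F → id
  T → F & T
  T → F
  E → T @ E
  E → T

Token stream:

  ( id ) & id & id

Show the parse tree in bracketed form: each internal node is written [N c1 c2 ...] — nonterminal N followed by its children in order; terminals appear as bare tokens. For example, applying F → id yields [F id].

E
T
F & T
( E ) & T
( T ) & T
( F ) & T
( id ) & T
( id ) & F & T
( id ) & id & T
( id ) & id & F
( id ) & id & id

[E [T [F ( [E [T [F id]]] )] & [T [F id] & [T [F id]]]]]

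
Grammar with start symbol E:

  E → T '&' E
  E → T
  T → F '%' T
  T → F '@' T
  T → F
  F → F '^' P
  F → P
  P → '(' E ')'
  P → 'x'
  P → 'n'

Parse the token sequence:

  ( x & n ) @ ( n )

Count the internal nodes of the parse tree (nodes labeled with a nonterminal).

19

[E [T [F [P ( [E [T [F [P x]]] & [E [T [F [P n]]]]] )]] @ [T [F [P ( [E [T [F [P n]]]] )]]]]]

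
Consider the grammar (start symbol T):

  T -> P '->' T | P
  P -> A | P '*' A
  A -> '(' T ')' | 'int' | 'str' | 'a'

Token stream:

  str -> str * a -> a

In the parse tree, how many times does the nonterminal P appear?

4

[T [P [A str]] -> [T [P [P [A str]] * [A a]] -> [T [P [A a]]]]]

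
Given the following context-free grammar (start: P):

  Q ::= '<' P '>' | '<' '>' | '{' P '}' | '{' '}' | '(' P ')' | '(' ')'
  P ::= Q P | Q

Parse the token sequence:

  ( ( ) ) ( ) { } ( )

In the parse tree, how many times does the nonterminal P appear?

[P [Q ( [P [Q ( )]] )] [P [Q ( )] [P [Q { }] [P [Q ( )]]]]]

5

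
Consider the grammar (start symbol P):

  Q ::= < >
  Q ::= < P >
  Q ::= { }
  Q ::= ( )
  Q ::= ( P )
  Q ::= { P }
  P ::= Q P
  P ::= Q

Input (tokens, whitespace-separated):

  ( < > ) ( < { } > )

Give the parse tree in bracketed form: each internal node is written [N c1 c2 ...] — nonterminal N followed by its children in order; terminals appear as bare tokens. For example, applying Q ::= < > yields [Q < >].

[P [Q ( [P [Q < >]] )] [P [Q ( [P [Q < [P [Q { }]] >]] )]]]

P
Q P
( P ) P
( Q ) P
( < > ) P
( < > ) Q
( < > ) ( P )
( < > ) ( Q )
( < > ) ( < P > )
( < > ) ( < Q > )
( < > ) ( < { } > )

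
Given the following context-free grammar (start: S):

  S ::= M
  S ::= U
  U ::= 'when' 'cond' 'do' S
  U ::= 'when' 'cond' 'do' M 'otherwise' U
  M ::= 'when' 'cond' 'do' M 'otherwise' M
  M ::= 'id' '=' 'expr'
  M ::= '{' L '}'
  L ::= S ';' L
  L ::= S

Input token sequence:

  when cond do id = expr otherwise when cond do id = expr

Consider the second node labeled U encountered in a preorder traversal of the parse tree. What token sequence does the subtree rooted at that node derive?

when cond do id = expr

[S [U when cond do [M id = expr] otherwise [U when cond do [S [M id = expr]]]]]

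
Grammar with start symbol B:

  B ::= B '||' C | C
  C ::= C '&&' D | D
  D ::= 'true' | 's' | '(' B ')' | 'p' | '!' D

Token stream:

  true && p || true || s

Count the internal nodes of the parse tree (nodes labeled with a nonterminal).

[B [B [B [C [C [D true]] && [D p]]] || [C [D true]]] || [C [D s]]]

11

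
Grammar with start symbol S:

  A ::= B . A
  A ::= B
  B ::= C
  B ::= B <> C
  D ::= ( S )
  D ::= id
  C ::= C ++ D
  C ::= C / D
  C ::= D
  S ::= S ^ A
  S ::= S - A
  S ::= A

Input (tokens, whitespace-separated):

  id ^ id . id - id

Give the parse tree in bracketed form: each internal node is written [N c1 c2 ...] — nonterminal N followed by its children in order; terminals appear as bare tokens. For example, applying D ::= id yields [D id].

[S [S [S [A [B [C [D id]]]]] ^ [A [B [C [D id]]] . [A [B [C [D id]]]]]] - [A [B [C [D id]]]]]

S
S - A
S ^ A - A
A ^ A - A
B ^ A - A
C ^ A - A
D ^ A - A
id ^ A - A
id ^ B . A - A
id ^ C . A - A
id ^ D . A - A
id ^ id . A - A
id ^ id . B - A
id ^ id . C - A
id ^ id . D - A
id ^ id . id - A
id ^ id . id - B
id ^ id . id - C
id ^ id . id - D
id ^ id . id - id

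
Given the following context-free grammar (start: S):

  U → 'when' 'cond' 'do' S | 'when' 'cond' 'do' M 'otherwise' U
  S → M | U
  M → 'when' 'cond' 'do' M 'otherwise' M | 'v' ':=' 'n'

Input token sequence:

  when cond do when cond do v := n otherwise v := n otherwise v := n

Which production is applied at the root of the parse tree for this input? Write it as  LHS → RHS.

S → M

[S [M when cond do [M when cond do [M v := n] otherwise [M v := n]] otherwise [M v := n]]]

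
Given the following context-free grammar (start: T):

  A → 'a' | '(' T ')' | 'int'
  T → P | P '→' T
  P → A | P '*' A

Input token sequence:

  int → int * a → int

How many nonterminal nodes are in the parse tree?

11

[T [P [A int]] → [T [P [P [A int]] * [A a]] → [T [P [A int]]]]]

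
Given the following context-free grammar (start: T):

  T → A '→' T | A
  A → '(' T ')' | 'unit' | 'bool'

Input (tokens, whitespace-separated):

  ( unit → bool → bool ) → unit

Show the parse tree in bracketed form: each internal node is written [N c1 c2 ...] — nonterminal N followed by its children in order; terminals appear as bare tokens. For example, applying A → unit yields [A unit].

[T [A ( [T [A unit] → [T [A bool] → [T [A bool]]]] )] → [T [A unit]]]

T
A → T
( T ) → T
( A → T ) → T
( unit → T ) → T
( unit → A → T ) → T
( unit → bool → T ) → T
( unit → bool → A ) → T
( unit → bool → bool ) → T
( unit → bool → bool ) → A
( unit → bool → bool ) → unit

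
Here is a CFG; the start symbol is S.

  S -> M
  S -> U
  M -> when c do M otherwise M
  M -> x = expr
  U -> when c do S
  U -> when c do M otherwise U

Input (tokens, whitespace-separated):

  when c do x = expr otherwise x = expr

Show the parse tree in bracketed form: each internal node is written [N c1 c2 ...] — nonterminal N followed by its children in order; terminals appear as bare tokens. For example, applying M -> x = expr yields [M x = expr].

[S [M when c do [M x = expr] otherwise [M x = expr]]]

S
M
when c do M otherwise M
when c do x = expr otherwise M
when c do x = expr otherwise x = expr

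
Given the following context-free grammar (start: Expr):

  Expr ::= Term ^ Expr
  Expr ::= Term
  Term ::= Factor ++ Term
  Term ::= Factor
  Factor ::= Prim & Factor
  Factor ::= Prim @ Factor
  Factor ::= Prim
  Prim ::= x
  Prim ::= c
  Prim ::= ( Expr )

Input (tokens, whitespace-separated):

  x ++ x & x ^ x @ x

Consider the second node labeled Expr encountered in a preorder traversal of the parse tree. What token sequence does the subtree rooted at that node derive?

[Expr [Term [Factor [Prim x]] ++ [Term [Factor [Prim x] & [Factor [Prim x]]]]] ^ [Expr [Term [Factor [Prim x] @ [Factor [Prim x]]]]]]

x @ x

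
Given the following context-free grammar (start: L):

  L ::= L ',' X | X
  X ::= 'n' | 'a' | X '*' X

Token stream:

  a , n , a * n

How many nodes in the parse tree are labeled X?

5

[L [L [L [X a]] , [X n]] , [X [X a] * [X n]]]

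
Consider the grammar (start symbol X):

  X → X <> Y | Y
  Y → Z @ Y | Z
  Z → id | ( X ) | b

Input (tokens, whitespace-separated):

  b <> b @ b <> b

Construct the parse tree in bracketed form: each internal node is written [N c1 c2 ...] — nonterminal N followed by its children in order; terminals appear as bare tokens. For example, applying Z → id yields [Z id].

[X [X [X [Y [Z b]]] <> [Y [Z b] @ [Y [Z b]]]] <> [Y [Z b]]]

X
X <> Y
X <> Y <> Y
Y <> Y <> Y
Z <> Y <> Y
b <> Y <> Y
b <> Z @ Y <> Y
b <> b @ Y <> Y
b <> b @ Z <> Y
b <> b @ b <> Y
b <> b @ b <> Z
b <> b @ b <> b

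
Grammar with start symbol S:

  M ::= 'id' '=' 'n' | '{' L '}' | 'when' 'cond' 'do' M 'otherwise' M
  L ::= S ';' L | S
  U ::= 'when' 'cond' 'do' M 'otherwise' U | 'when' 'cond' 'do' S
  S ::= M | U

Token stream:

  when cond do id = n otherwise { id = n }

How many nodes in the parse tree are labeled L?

1

[S [M when cond do [M id = n] otherwise [M { [L [S [M id = n]]] }]]]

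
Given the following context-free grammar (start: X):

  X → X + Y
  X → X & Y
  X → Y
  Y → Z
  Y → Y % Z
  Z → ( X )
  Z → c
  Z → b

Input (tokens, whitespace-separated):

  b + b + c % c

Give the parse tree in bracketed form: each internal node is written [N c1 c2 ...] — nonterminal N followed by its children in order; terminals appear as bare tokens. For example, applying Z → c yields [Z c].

X
X + Y
X + Y + Y
Y + Y + Y
Z + Y + Y
b + Y + Y
b + Z + Y
b + b + Y
b + b + Y % Z
b + b + Z % Z
b + b + c % Z
b + b + c % c

[X [X [X [Y [Z b]]] + [Y [Z b]]] + [Y [Y [Z c]] % [Z c]]]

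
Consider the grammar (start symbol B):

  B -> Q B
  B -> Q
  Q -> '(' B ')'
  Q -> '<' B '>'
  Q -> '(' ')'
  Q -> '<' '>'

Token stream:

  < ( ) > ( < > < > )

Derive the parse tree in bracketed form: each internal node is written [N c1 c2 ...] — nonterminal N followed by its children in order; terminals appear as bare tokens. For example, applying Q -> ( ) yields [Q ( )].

[B [Q < [B [Q ( )]] >] [B [Q ( [B [Q < >] [B [Q < >]]] )]]]

B
Q B
< B > B
< Q > B
< ( ) > B
< ( ) > Q
< ( ) > ( B )
< ( ) > ( Q B )
< ( ) > ( < > B )
< ( ) > ( < > Q )
< ( ) > ( < > < > )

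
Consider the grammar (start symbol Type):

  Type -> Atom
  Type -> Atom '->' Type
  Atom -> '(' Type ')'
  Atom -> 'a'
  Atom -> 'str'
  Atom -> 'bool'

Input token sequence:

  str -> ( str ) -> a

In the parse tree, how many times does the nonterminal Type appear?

4

[Type [Atom str] -> [Type [Atom ( [Type [Atom str]] )] -> [Type [Atom a]]]]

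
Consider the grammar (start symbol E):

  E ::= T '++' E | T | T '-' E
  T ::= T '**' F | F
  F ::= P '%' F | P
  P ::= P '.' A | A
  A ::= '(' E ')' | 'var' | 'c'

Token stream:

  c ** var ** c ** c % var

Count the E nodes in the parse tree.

[E [T [T [T [T [F [P [A c]]]] ** [F [P [A var]]]] ** [F [P [A c]]]] ** [F [P [A c]] % [F [P [A var]]]]]]

1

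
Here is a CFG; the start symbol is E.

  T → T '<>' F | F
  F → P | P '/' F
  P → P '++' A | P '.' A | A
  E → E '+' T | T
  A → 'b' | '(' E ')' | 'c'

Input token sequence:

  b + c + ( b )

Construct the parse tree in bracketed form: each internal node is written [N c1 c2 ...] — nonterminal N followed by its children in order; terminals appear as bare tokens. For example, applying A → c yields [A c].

E
E + T
E + T + T
T + T + T
F + T + T
P + T + T
A + T + T
b + T + T
b + F + T
b + P + T
b + A + T
b + c + T
b + c + F
b + c + P
b + c + A
b + c + ( E )
b + c + ( T )
b + c + ( F )
b + c + ( P )
b + c + ( A )
b + c + ( b )

[E [E [E [T [F [P [A b]]]]] + [T [F [P [A c]]]]] + [T [F [P [A ( [E [T [F [P [A b]]]]] )]]]]]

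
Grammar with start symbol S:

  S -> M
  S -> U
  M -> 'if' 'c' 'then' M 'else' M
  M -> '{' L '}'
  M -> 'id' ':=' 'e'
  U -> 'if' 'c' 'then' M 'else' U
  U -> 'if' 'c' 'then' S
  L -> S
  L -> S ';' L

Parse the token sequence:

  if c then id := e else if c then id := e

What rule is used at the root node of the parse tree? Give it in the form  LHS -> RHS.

S -> U

[S [U if c then [M id := e] else [U if c then [S [M id := e]]]]]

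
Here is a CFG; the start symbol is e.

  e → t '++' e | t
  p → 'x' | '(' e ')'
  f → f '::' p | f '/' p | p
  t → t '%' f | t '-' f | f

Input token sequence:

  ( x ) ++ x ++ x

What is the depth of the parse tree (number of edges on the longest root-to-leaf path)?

8

[e [t [f [p ( [e [t [f [p x]]]] )]]] ++ [e [t [f [p x]]] ++ [e [t [f [p x]]]]]]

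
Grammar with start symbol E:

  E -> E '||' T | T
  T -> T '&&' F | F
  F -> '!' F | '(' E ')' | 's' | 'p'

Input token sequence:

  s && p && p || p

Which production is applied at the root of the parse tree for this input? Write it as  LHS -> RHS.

[E [E [T [T [T [F s]] && [F p]] && [F p]]] || [T [F p]]]

E -> E '||' T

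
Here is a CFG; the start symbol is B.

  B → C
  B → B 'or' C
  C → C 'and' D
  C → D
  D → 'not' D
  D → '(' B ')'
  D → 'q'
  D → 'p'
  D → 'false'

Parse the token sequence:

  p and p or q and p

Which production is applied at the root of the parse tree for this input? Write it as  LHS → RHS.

[B [B [C [C [D p]] and [D p]]] or [C [C [D q]] and [D p]]]

B → B 'or' C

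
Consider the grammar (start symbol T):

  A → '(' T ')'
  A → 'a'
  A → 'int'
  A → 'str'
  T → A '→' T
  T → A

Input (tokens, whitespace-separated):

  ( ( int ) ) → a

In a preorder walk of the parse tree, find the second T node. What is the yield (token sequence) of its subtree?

( int )

[T [A ( [T [A ( [T [A int]] )]] )] → [T [A a]]]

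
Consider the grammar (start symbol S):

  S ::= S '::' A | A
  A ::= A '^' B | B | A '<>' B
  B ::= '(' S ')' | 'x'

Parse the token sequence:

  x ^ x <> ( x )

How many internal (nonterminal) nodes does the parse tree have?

10

[S [A [A [A [B x]] ^ [B x]] <> [B ( [S [A [B x]]] )]]]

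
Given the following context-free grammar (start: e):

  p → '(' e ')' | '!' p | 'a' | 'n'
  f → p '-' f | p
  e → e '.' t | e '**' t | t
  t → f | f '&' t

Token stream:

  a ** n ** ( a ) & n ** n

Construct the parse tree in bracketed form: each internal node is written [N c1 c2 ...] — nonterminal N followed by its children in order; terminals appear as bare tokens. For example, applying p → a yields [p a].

[e [e [e [e [t [f [p a]]]] ** [t [f [p n]]]] ** [t [f [p ( [e [t [f [p a]]]] )]] & [t [f [p n]]]]] ** [t [f [p n]]]]

e
e ** t
e ** t ** t
e ** t ** t ** t
t ** t ** t ** t
f ** t ** t ** t
p ** t ** t ** t
a ** t ** t ** t
a ** f ** t ** t
a ** p ** t ** t
a ** n ** t ** t
a ** n ** f & t ** t
a ** n ** p & t ** t
a ** n ** ( e ) & t ** t
a ** n ** ( t ) & t ** t
a ** n ** ( f ) & t ** t
a ** n ** ( p ) & t ** t
a ** n ** ( a ) & t ** t
a ** n ** ( a ) & f ** t
a ** n ** ( a ) & p ** t
a ** n ** ( a ) & n ** t
a ** n ** ( a ) & n ** f
a ** n ** ( a ) & n ** p
a ** n ** ( a ) & n ** n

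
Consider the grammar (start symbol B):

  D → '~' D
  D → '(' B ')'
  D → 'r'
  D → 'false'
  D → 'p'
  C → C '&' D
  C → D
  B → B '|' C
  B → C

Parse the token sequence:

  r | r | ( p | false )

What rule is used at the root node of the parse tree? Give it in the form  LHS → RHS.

B → B '|' C

[B [B [B [C [D r]]] | [C [D r]]] | [C [D ( [B [B [C [D p]]] | [C [D false]]] )]]]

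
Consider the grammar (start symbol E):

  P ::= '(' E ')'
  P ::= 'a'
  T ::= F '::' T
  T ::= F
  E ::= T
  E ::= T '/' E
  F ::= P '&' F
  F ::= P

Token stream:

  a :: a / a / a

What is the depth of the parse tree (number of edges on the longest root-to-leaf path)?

[E [T [F [P a]] :: [T [F [P a]]]] / [E [T [F [P a]]] / [E [T [F [P a]]]]]]

6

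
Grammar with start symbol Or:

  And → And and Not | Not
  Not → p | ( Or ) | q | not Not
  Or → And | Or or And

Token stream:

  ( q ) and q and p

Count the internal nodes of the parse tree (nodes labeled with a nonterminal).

[Or [And [And [And [Not ( [Or [And [Not q]]] )]] and [Not q]] and [Not p]]]

10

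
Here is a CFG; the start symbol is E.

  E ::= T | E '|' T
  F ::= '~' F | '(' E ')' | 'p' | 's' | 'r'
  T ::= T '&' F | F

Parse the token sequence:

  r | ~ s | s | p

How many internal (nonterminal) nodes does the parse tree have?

13

[E [E [E [E [T [F r]]] | [T [F ~ [F s]]]] | [T [F s]]] | [T [F p]]]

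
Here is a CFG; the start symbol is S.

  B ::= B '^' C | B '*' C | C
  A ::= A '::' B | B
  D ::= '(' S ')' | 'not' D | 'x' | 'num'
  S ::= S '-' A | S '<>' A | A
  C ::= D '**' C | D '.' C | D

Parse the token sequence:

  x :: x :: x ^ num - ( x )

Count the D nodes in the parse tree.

6

[S [S [A [A [A [B [C [D x]]]] :: [B [C [D x]]]] :: [B [B [C [D x]]] ^ [C [D num]]]]] - [A [B [C [D ( [S [A [B [C [D x]]]]] )]]]]]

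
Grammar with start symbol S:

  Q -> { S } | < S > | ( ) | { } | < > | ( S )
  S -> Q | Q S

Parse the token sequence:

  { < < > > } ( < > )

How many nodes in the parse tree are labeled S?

5

[S [Q { [S [Q < [S [Q < >]] >]] }] [S [Q ( [S [Q < >]] )]]]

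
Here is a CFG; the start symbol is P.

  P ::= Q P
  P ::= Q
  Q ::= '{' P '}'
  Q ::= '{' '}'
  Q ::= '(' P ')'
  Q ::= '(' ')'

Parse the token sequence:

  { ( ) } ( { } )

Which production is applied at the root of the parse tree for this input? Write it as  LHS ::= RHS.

[P [Q { [P [Q ( )]] }] [P [Q ( [P [Q { }]] )]]]

P ::= Q P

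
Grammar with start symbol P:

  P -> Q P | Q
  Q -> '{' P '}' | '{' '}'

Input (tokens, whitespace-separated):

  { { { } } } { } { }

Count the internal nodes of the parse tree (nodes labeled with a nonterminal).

[P [Q { [P [Q { [P [Q { }]] }]] }] [P [Q { }] [P [Q { }]]]]

10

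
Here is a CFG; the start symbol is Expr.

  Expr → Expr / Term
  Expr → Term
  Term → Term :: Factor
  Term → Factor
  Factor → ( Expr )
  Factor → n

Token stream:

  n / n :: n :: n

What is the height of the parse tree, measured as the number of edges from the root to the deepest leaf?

[Expr [Expr [Term [Factor n]]] / [Term [Term [Term [Factor n]] :: [Factor n]] :: [Factor n]]]

5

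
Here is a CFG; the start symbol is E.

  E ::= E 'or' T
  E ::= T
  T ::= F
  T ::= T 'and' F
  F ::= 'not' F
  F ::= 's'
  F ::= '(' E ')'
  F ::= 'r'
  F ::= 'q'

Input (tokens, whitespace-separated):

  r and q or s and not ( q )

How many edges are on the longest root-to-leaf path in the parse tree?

7

[E [E [T [T [F r]] and [F q]]] or [T [T [F s]] and [F not [F ( [E [T [F q]]] )]]]]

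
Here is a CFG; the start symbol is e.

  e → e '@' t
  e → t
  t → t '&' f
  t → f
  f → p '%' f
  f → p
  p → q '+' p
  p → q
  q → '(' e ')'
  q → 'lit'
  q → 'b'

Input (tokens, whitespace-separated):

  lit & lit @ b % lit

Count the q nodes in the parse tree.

4

[e [e [t [t [f [p [q lit]]]] & [f [p [q lit]]]]] @ [t [f [p [q b]] % [f [p [q lit]]]]]]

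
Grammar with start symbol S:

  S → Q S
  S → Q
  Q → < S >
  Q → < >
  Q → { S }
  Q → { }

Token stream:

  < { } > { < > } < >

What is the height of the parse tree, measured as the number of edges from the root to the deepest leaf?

5

[S [Q < [S [Q { }]] >] [S [Q { [S [Q < >]] }] [S [Q < >]]]]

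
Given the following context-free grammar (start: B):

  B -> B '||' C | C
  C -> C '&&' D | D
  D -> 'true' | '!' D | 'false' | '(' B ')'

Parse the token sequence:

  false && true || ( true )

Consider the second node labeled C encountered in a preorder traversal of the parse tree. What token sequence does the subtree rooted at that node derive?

[B [B [C [C [D false]] && [D true]]] || [C [D ( [B [C [D true]]] )]]]

false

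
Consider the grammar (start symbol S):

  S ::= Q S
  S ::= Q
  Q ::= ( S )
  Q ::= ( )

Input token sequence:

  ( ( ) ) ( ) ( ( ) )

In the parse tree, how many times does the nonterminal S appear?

[S [Q ( [S [Q ( )]] )] [S [Q ( )] [S [Q ( [S [Q ( )]] )]]]]

5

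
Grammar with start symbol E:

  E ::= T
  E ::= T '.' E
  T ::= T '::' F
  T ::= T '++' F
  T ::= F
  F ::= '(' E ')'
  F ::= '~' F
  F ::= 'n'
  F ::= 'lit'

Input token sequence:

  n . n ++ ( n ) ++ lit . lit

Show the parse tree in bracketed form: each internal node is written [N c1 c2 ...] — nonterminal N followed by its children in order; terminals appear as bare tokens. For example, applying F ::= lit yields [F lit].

[E [T [F n]] . [E [T [T [T [F n]] ++ [F ( [E [T [F n]]] )]] ++ [F lit]] . [E [T [F lit]]]]]

E
T . E
F . E
n . E
n . T . E
n . T ++ F . E
n . T ++ F ++ F . E
n . F ++ F ++ F . E
n . n ++ F ++ F . E
n . n ++ ( E ) ++ F . E
n . n ++ ( T ) ++ F . E
n . n ++ ( F ) ++ F . E
n . n ++ ( n ) ++ F . E
n . n ++ ( n ) ++ lit . E
n . n ++ ( n ) ++ lit . T
n . n ++ ( n ) ++ lit . F
n . n ++ ( n ) ++ lit . lit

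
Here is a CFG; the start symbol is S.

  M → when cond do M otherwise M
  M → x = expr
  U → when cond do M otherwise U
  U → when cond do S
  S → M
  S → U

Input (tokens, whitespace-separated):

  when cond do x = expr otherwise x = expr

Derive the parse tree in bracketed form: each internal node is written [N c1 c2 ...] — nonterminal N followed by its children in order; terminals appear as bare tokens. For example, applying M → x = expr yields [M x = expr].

S
M
when cond do M otherwise M
when cond do x = expr otherwise M
when cond do x = expr otherwise x = expr

[S [M when cond do [M x = expr] otherwise [M x = expr]]]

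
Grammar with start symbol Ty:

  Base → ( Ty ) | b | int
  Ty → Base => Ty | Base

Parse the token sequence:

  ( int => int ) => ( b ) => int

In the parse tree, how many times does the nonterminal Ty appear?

6

[Ty [Base ( [Ty [Base int] => [Ty [Base int]]] )] => [Ty [Base ( [Ty [Base b]] )] => [Ty [Base int]]]]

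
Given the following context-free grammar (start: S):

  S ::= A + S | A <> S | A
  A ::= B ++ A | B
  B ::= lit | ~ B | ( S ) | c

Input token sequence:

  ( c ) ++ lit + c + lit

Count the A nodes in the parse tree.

5

[S [A [B ( [S [A [B c]]] )] ++ [A [B lit]]] + [S [A [B c]] + [S [A [B lit]]]]]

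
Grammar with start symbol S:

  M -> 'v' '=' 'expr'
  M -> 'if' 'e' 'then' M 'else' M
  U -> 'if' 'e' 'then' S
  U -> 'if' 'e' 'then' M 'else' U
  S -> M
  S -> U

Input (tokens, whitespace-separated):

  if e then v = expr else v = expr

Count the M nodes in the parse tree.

3

[S [M if e then [M v = expr] else [M v = expr]]]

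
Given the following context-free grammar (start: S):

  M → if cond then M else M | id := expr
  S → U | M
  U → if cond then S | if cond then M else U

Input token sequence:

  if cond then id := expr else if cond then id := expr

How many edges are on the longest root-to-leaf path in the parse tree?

[S [U if cond then [M id := expr] else [U if cond then [S [M id := expr]]]]]

5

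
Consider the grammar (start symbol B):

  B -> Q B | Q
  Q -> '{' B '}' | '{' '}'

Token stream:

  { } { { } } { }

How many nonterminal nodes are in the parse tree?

[B [Q { }] [B [Q { [B [Q { }]] }] [B [Q { }]]]]

8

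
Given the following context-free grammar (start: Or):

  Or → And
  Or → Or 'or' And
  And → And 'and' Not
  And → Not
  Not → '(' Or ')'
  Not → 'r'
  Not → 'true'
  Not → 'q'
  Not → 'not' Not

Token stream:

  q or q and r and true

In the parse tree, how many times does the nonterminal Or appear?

[Or [Or [And [Not q]]] or [And [And [And [Not q]] and [Not r]] and [Not true]]]

2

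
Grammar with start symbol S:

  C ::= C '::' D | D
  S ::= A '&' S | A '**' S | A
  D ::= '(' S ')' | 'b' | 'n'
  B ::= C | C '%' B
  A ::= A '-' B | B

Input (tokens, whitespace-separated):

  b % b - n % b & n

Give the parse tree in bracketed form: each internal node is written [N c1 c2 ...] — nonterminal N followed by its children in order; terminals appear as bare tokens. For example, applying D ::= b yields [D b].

[S [A [A [B [C [D b]] % [B [C [D b]]]]] - [B [C [D n]] % [B [C [D b]]]]] & [S [A [B [C [D n]]]]]]

S
A & S
A - B & S
B - B & S
C % B - B & S
D % B - B & S
b % B - B & S
b % C - B & S
b % D - B & S
b % b - B & S
b % b - C % B & S
b % b - D % B & S
b % b - n % B & S
b % b - n % C & S
b % b - n % D & S
b % b - n % b & S
b % b - n % b & A
b % b - n % b & B
b % b - n % b & C
b % b - n % b & D
b % b - n % b & n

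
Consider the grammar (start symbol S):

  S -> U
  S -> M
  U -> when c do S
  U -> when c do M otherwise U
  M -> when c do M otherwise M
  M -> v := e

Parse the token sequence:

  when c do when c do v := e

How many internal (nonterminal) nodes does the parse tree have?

6

[S [U when c do [S [U when c do [S [M v := e]]]]]]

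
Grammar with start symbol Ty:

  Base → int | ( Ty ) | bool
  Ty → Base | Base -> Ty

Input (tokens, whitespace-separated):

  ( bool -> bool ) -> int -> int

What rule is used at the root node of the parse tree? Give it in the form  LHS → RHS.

Ty → Base -> Ty

[Ty [Base ( [Ty [Base bool] -> [Ty [Base bool]]] )] -> [Ty [Base int] -> [Ty [Base int]]]]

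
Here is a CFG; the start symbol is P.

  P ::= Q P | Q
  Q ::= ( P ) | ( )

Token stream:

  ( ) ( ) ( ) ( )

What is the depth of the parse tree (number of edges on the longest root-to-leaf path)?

5

[P [Q ( )] [P [Q ( )] [P [Q ( )] [P [Q ( )]]]]]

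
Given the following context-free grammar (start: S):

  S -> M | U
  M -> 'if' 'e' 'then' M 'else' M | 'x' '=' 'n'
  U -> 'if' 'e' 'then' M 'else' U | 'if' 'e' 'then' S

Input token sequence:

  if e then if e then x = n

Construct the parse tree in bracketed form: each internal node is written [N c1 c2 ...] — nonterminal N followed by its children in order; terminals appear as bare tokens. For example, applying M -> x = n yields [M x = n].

[S [U if e then [S [U if e then [S [M x = n]]]]]]

S
U
if e then S
if e then U
if e then if e then S
if e then if e then M
if e then if e then x = n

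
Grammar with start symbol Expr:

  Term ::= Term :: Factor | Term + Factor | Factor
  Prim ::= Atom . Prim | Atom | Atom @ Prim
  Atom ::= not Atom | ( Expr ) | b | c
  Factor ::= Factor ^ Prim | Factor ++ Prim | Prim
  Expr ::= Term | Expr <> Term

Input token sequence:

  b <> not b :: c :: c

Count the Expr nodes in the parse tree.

2

[Expr [Expr [Term [Factor [Prim [Atom b]]]]] <> [Term [Term [Term [Factor [Prim [Atom not [Atom b]]]]] :: [Factor [Prim [Atom c]]]] :: [Factor [Prim [Atom c]]]]]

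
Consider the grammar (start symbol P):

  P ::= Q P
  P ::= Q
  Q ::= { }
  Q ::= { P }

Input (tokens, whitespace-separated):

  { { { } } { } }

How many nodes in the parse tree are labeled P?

[P [Q { [P [Q { [P [Q { }]] }] [P [Q { }]]] }]]

4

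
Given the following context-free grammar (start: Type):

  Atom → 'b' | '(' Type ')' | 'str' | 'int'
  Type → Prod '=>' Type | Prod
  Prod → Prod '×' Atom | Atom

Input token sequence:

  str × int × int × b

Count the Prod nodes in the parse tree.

[Type [Prod [Prod [Prod [Prod [Atom str]] × [Atom int]] × [Atom int]] × [Atom b]]]

4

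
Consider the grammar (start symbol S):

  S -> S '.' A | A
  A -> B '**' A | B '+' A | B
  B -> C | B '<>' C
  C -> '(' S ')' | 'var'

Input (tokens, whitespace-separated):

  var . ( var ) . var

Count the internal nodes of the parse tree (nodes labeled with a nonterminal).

16

[S [S [S [A [B [C var]]]] . [A [B [C ( [S [A [B [C var]]]] )]]]] . [A [B [C var]]]]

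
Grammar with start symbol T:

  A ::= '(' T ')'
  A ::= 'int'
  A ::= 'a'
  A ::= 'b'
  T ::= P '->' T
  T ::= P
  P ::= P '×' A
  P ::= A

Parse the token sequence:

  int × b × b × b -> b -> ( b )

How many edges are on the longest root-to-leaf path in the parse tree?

8

[T [P [P [P [P [A int]] × [A b]] × [A b]] × [A b]] -> [T [P [A b]] -> [T [P [A ( [T [P [A b]]] )]]]]]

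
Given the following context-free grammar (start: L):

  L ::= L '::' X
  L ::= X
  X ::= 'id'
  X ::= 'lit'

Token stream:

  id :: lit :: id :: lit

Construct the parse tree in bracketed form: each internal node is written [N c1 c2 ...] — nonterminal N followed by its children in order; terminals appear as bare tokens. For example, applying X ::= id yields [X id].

L
L :: X
L :: X :: X
L :: X :: X :: X
X :: X :: X :: X
id :: X :: X :: X
id :: lit :: X :: X
id :: lit :: id :: X
id :: lit :: id :: lit

[L [L [L [L [X id]] :: [X lit]] :: [X id]] :: [X lit]]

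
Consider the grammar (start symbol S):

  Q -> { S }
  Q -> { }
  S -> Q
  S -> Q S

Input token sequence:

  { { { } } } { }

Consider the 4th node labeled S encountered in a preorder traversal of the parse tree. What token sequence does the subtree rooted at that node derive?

[S [Q { [S [Q { [S [Q { }]] }]] }] [S [Q { }]]]

{ }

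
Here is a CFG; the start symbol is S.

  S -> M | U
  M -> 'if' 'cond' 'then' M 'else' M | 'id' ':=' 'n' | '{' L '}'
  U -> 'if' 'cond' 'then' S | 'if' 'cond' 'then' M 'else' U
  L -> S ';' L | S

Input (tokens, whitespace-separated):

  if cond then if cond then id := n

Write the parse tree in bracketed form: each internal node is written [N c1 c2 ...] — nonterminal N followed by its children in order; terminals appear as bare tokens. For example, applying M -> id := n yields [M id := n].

S
U
if cond then S
if cond then U
if cond then if cond then S
if cond then if cond then M
if cond then if cond then id := n

[S [U if cond then [S [U if cond then [S [M id := n]]]]]]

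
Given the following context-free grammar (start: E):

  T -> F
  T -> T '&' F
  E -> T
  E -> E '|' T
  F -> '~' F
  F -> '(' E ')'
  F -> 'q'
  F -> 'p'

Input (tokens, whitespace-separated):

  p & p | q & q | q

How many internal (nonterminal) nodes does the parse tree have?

13

[E [E [E [T [T [F p]] & [F p]]] | [T [T [F q]] & [F q]]] | [T [F q]]]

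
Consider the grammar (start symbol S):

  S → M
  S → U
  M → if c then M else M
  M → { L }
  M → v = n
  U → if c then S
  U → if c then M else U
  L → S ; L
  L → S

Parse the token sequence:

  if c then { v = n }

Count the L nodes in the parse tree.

1

[S [U if c then [S [M { [L [S [M v = n]]] }]]]]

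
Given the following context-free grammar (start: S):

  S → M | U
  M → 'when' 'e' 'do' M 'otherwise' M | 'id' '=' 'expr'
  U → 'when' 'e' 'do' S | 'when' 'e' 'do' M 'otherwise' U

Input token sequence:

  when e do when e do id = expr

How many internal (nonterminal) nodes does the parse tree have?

[S [U when e do [S [U when e do [S [M id = expr]]]]]]

6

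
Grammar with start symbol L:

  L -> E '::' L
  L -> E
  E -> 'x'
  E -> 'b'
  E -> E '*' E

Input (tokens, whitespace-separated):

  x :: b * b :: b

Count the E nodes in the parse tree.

[L [E x] :: [L [E [E b] * [E b]] :: [L [E b]]]]

5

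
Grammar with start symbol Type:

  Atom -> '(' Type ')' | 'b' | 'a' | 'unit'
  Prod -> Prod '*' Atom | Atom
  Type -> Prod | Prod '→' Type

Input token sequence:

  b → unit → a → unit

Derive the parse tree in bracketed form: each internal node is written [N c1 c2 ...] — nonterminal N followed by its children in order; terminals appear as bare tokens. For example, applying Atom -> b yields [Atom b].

[Type [Prod [Atom b]] → [Type [Prod [Atom unit]] → [Type [Prod [Atom a]] → [Type [Prod [Atom unit]]]]]]

Type
Prod → Type
Atom → Type
b → Type
b → Prod → Type
b → Atom → Type
b → unit → Type
b → unit → Prod → Type
b → unit → Atom → Type
b → unit → a → Type
b → unit → a → Prod
b → unit → a → Atom
b → unit → a → unit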